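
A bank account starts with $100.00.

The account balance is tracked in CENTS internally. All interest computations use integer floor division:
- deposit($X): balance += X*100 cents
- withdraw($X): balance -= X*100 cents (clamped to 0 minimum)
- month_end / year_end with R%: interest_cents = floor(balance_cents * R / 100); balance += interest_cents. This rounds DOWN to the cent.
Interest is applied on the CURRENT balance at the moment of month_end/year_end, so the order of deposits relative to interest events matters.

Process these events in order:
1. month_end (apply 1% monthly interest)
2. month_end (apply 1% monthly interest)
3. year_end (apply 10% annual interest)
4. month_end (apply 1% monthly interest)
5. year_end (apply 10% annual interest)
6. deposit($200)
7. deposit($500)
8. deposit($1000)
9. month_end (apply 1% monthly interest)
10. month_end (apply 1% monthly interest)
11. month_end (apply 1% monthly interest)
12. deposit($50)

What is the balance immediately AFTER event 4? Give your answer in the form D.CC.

Answer: 113.33

Derivation:
After 1 (month_end (apply 1% monthly interest)): balance=$101.00 total_interest=$1.00
After 2 (month_end (apply 1% monthly interest)): balance=$102.01 total_interest=$2.01
After 3 (year_end (apply 10% annual interest)): balance=$112.21 total_interest=$12.21
After 4 (month_end (apply 1% monthly interest)): balance=$113.33 total_interest=$13.33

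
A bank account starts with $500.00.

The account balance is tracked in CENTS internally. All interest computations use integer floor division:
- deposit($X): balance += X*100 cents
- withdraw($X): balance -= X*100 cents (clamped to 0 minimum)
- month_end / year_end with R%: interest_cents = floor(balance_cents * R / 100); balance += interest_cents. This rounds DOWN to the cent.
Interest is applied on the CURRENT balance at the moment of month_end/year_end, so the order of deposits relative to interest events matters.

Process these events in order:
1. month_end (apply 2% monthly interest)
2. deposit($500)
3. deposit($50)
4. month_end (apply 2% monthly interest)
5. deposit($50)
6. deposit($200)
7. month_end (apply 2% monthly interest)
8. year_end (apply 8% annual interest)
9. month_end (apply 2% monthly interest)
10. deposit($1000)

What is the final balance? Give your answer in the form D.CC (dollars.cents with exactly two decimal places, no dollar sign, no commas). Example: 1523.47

After 1 (month_end (apply 2% monthly interest)): balance=$510.00 total_interest=$10.00
After 2 (deposit($500)): balance=$1010.00 total_interest=$10.00
After 3 (deposit($50)): balance=$1060.00 total_interest=$10.00
After 4 (month_end (apply 2% monthly interest)): balance=$1081.20 total_interest=$31.20
After 5 (deposit($50)): balance=$1131.20 total_interest=$31.20
After 6 (deposit($200)): balance=$1331.20 total_interest=$31.20
After 7 (month_end (apply 2% monthly interest)): balance=$1357.82 total_interest=$57.82
After 8 (year_end (apply 8% annual interest)): balance=$1466.44 total_interest=$166.44
After 9 (month_end (apply 2% monthly interest)): balance=$1495.76 total_interest=$195.76
After 10 (deposit($1000)): balance=$2495.76 total_interest=$195.76

Answer: 2495.76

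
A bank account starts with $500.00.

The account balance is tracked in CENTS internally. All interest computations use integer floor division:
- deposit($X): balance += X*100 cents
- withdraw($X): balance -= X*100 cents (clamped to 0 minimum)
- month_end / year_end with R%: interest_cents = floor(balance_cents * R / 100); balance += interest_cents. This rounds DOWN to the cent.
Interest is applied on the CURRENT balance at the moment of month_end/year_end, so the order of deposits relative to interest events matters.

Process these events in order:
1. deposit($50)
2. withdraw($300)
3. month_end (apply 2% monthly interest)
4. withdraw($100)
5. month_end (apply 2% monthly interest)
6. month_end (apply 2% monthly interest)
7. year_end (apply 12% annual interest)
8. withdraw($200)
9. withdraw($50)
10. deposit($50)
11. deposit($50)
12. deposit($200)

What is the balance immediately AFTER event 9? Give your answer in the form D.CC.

After 1 (deposit($50)): balance=$550.00 total_interest=$0.00
After 2 (withdraw($300)): balance=$250.00 total_interest=$0.00
After 3 (month_end (apply 2% monthly interest)): balance=$255.00 total_interest=$5.00
After 4 (withdraw($100)): balance=$155.00 total_interest=$5.00
After 5 (month_end (apply 2% monthly interest)): balance=$158.10 total_interest=$8.10
After 6 (month_end (apply 2% monthly interest)): balance=$161.26 total_interest=$11.26
After 7 (year_end (apply 12% annual interest)): balance=$180.61 total_interest=$30.61
After 8 (withdraw($200)): balance=$0.00 total_interest=$30.61
After 9 (withdraw($50)): balance=$0.00 total_interest=$30.61

Answer: 0.00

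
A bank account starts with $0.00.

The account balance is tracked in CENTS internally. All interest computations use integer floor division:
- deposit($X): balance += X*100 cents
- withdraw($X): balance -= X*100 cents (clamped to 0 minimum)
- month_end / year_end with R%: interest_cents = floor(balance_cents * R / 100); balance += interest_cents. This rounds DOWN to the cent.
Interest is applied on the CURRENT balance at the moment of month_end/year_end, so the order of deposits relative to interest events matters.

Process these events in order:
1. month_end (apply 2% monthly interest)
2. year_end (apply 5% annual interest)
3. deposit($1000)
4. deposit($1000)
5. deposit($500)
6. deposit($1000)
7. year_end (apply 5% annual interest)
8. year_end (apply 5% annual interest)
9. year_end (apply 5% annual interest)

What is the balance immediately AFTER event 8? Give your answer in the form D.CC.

After 1 (month_end (apply 2% monthly interest)): balance=$0.00 total_interest=$0.00
After 2 (year_end (apply 5% annual interest)): balance=$0.00 total_interest=$0.00
After 3 (deposit($1000)): balance=$1000.00 total_interest=$0.00
After 4 (deposit($1000)): balance=$2000.00 total_interest=$0.00
After 5 (deposit($500)): balance=$2500.00 total_interest=$0.00
After 6 (deposit($1000)): balance=$3500.00 total_interest=$0.00
After 7 (year_end (apply 5% annual interest)): balance=$3675.00 total_interest=$175.00
After 8 (year_end (apply 5% annual interest)): balance=$3858.75 total_interest=$358.75

Answer: 3858.75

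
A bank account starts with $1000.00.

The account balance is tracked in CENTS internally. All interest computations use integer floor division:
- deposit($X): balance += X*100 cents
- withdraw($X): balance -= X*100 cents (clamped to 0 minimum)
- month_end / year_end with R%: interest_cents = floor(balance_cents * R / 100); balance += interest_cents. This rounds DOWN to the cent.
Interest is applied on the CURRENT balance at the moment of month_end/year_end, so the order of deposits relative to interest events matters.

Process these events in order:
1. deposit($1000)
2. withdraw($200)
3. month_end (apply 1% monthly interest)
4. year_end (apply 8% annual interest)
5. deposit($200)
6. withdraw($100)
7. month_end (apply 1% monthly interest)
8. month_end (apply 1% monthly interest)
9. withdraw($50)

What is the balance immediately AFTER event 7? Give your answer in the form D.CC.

Answer: 2084.07

Derivation:
After 1 (deposit($1000)): balance=$2000.00 total_interest=$0.00
After 2 (withdraw($200)): balance=$1800.00 total_interest=$0.00
After 3 (month_end (apply 1% monthly interest)): balance=$1818.00 total_interest=$18.00
After 4 (year_end (apply 8% annual interest)): balance=$1963.44 total_interest=$163.44
After 5 (deposit($200)): balance=$2163.44 total_interest=$163.44
After 6 (withdraw($100)): balance=$2063.44 total_interest=$163.44
After 7 (month_end (apply 1% monthly interest)): balance=$2084.07 total_interest=$184.07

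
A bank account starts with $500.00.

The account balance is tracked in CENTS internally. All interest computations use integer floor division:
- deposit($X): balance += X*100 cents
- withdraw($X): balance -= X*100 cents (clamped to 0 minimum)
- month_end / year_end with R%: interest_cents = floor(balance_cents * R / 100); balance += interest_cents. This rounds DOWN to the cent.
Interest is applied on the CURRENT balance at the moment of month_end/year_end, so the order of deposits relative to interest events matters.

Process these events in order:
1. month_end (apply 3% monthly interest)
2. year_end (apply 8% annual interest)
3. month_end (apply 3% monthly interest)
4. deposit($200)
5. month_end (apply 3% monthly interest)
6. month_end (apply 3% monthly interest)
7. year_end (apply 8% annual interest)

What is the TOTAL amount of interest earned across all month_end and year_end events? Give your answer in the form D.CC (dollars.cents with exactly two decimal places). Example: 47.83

Answer: 185.53

Derivation:
After 1 (month_end (apply 3% monthly interest)): balance=$515.00 total_interest=$15.00
After 2 (year_end (apply 8% annual interest)): balance=$556.20 total_interest=$56.20
After 3 (month_end (apply 3% monthly interest)): balance=$572.88 total_interest=$72.88
After 4 (deposit($200)): balance=$772.88 total_interest=$72.88
After 5 (month_end (apply 3% monthly interest)): balance=$796.06 total_interest=$96.06
After 6 (month_end (apply 3% monthly interest)): balance=$819.94 total_interest=$119.94
After 7 (year_end (apply 8% annual interest)): balance=$885.53 total_interest=$185.53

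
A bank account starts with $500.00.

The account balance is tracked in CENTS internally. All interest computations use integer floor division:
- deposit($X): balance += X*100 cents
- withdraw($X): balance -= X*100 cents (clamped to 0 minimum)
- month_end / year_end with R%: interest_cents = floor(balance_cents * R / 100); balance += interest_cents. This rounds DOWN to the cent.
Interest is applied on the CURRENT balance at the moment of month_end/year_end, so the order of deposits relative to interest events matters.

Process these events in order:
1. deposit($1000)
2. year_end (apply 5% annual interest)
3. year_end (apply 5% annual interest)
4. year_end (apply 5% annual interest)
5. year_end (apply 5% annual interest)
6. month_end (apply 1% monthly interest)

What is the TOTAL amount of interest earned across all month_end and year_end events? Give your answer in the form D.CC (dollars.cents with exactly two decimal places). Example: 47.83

Answer: 341.48

Derivation:
After 1 (deposit($1000)): balance=$1500.00 total_interest=$0.00
After 2 (year_end (apply 5% annual interest)): balance=$1575.00 total_interest=$75.00
After 3 (year_end (apply 5% annual interest)): balance=$1653.75 total_interest=$153.75
After 4 (year_end (apply 5% annual interest)): balance=$1736.43 total_interest=$236.43
After 5 (year_end (apply 5% annual interest)): balance=$1823.25 total_interest=$323.25
After 6 (month_end (apply 1% monthly interest)): balance=$1841.48 total_interest=$341.48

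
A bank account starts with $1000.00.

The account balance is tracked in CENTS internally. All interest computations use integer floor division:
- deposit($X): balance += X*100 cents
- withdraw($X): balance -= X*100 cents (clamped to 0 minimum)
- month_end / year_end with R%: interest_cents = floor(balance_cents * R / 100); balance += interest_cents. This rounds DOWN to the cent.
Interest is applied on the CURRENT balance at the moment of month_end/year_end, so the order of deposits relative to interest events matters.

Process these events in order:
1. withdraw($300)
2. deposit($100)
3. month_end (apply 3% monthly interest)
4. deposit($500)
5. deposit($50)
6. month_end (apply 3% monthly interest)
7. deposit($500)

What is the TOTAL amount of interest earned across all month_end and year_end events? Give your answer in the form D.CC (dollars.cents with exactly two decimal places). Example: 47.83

Answer: 65.22

Derivation:
After 1 (withdraw($300)): balance=$700.00 total_interest=$0.00
After 2 (deposit($100)): balance=$800.00 total_interest=$0.00
After 3 (month_end (apply 3% monthly interest)): balance=$824.00 total_interest=$24.00
After 4 (deposit($500)): balance=$1324.00 total_interest=$24.00
After 5 (deposit($50)): balance=$1374.00 total_interest=$24.00
After 6 (month_end (apply 3% monthly interest)): balance=$1415.22 total_interest=$65.22
After 7 (deposit($500)): balance=$1915.22 total_interest=$65.22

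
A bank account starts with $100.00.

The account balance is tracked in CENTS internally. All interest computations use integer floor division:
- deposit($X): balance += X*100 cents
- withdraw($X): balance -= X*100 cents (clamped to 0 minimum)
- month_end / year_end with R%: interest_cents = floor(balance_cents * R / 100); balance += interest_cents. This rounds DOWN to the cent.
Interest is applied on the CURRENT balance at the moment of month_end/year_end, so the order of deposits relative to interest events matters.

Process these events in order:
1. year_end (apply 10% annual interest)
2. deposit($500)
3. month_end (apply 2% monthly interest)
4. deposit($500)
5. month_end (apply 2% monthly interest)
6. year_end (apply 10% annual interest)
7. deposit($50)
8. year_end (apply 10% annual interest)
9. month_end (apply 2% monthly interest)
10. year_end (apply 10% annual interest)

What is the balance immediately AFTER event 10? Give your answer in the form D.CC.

After 1 (year_end (apply 10% annual interest)): balance=$110.00 total_interest=$10.00
After 2 (deposit($500)): balance=$610.00 total_interest=$10.00
After 3 (month_end (apply 2% monthly interest)): balance=$622.20 total_interest=$22.20
After 4 (deposit($500)): balance=$1122.20 total_interest=$22.20
After 5 (month_end (apply 2% monthly interest)): balance=$1144.64 total_interest=$44.64
After 6 (year_end (apply 10% annual interest)): balance=$1259.10 total_interest=$159.10
After 7 (deposit($50)): balance=$1309.10 total_interest=$159.10
After 8 (year_end (apply 10% annual interest)): balance=$1440.01 total_interest=$290.01
After 9 (month_end (apply 2% monthly interest)): balance=$1468.81 total_interest=$318.81
After 10 (year_end (apply 10% annual interest)): balance=$1615.69 total_interest=$465.69

Answer: 1615.69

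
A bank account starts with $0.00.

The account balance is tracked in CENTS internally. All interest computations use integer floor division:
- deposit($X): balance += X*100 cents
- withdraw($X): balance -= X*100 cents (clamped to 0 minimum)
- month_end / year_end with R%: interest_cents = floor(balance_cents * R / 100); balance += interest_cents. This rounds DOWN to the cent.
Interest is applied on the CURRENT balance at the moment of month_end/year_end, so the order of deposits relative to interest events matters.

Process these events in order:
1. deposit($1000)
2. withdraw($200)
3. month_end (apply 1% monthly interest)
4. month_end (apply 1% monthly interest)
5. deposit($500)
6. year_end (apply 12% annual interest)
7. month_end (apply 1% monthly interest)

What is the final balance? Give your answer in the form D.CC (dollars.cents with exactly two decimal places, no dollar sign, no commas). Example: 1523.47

Answer: 1488.74

Derivation:
After 1 (deposit($1000)): balance=$1000.00 total_interest=$0.00
After 2 (withdraw($200)): balance=$800.00 total_interest=$0.00
After 3 (month_end (apply 1% monthly interest)): balance=$808.00 total_interest=$8.00
After 4 (month_end (apply 1% monthly interest)): balance=$816.08 total_interest=$16.08
After 5 (deposit($500)): balance=$1316.08 total_interest=$16.08
After 6 (year_end (apply 12% annual interest)): balance=$1474.00 total_interest=$174.00
After 7 (month_end (apply 1% monthly interest)): balance=$1488.74 total_interest=$188.74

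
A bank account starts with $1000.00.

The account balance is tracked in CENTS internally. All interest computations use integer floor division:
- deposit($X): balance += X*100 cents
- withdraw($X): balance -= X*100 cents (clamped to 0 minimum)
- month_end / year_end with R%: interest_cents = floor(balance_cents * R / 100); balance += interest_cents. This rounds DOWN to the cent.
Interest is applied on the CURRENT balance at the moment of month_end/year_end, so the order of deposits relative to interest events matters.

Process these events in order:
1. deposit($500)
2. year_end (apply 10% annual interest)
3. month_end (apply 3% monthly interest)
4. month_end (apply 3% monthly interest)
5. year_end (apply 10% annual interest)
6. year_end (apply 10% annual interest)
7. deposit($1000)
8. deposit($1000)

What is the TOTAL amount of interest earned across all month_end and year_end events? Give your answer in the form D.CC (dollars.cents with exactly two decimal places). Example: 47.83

After 1 (deposit($500)): balance=$1500.00 total_interest=$0.00
After 2 (year_end (apply 10% annual interest)): balance=$1650.00 total_interest=$150.00
After 3 (month_end (apply 3% monthly interest)): balance=$1699.50 total_interest=$199.50
After 4 (month_end (apply 3% monthly interest)): balance=$1750.48 total_interest=$250.48
After 5 (year_end (apply 10% annual interest)): balance=$1925.52 total_interest=$425.52
After 6 (year_end (apply 10% annual interest)): balance=$2118.07 total_interest=$618.07
After 7 (deposit($1000)): balance=$3118.07 total_interest=$618.07
After 8 (deposit($1000)): balance=$4118.07 total_interest=$618.07

Answer: 618.07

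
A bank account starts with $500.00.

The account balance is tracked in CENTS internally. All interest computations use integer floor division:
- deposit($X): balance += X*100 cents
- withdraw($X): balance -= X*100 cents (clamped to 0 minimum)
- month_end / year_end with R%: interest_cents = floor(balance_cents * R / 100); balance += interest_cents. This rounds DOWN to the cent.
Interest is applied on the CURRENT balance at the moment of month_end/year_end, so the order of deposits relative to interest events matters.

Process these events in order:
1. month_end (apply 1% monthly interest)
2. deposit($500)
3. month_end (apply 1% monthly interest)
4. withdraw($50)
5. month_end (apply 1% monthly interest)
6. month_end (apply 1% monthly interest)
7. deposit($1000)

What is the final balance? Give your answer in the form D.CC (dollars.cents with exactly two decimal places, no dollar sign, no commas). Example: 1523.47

After 1 (month_end (apply 1% monthly interest)): balance=$505.00 total_interest=$5.00
After 2 (deposit($500)): balance=$1005.00 total_interest=$5.00
After 3 (month_end (apply 1% monthly interest)): balance=$1015.05 total_interest=$15.05
After 4 (withdraw($50)): balance=$965.05 total_interest=$15.05
After 5 (month_end (apply 1% monthly interest)): balance=$974.70 total_interest=$24.70
After 6 (month_end (apply 1% monthly interest)): balance=$984.44 total_interest=$34.44
After 7 (deposit($1000)): balance=$1984.44 total_interest=$34.44

Answer: 1984.44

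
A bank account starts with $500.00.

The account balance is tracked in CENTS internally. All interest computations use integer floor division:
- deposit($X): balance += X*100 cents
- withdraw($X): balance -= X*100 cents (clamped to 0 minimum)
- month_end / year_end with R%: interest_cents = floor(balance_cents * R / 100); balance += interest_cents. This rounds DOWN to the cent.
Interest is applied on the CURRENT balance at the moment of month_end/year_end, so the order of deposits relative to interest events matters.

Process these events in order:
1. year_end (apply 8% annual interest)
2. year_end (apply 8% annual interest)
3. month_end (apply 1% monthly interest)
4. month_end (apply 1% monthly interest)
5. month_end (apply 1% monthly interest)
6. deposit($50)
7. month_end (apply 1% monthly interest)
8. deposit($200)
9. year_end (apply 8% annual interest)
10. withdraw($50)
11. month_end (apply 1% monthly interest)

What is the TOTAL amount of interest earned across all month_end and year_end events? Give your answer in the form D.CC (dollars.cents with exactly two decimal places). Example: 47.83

Answer: 184.69

Derivation:
After 1 (year_end (apply 8% annual interest)): balance=$540.00 total_interest=$40.00
After 2 (year_end (apply 8% annual interest)): balance=$583.20 total_interest=$83.20
After 3 (month_end (apply 1% monthly interest)): balance=$589.03 total_interest=$89.03
After 4 (month_end (apply 1% monthly interest)): balance=$594.92 total_interest=$94.92
After 5 (month_end (apply 1% monthly interest)): balance=$600.86 total_interest=$100.86
After 6 (deposit($50)): balance=$650.86 total_interest=$100.86
After 7 (month_end (apply 1% monthly interest)): balance=$657.36 total_interest=$107.36
After 8 (deposit($200)): balance=$857.36 total_interest=$107.36
After 9 (year_end (apply 8% annual interest)): balance=$925.94 total_interest=$175.94
After 10 (withdraw($50)): balance=$875.94 total_interest=$175.94
After 11 (month_end (apply 1% monthly interest)): balance=$884.69 total_interest=$184.69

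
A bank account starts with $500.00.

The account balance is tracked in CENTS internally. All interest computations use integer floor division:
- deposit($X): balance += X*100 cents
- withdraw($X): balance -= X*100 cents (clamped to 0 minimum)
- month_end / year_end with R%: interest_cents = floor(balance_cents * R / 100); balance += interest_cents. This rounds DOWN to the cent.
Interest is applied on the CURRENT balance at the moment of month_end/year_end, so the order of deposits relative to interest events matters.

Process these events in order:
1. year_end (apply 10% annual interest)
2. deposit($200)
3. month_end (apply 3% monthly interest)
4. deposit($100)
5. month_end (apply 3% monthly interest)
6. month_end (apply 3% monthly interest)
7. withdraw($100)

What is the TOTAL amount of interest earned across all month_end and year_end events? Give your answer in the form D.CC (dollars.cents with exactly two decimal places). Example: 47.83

After 1 (year_end (apply 10% annual interest)): balance=$550.00 total_interest=$50.00
After 2 (deposit($200)): balance=$750.00 total_interest=$50.00
After 3 (month_end (apply 3% monthly interest)): balance=$772.50 total_interest=$72.50
After 4 (deposit($100)): balance=$872.50 total_interest=$72.50
After 5 (month_end (apply 3% monthly interest)): balance=$898.67 total_interest=$98.67
After 6 (month_end (apply 3% monthly interest)): balance=$925.63 total_interest=$125.63
After 7 (withdraw($100)): balance=$825.63 total_interest=$125.63

Answer: 125.63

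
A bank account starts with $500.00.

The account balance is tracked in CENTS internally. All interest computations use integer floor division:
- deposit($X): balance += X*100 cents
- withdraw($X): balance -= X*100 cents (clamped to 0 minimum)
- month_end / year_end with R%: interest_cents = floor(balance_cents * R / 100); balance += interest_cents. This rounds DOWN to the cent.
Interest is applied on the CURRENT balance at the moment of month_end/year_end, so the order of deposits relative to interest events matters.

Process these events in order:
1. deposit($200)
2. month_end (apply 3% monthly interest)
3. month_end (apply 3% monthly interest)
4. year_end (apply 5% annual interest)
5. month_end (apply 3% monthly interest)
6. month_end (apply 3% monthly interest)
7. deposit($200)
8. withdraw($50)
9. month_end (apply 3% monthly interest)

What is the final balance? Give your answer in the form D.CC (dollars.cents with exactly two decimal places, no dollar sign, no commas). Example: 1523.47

After 1 (deposit($200)): balance=$700.00 total_interest=$0.00
After 2 (month_end (apply 3% monthly interest)): balance=$721.00 total_interest=$21.00
After 3 (month_end (apply 3% monthly interest)): balance=$742.63 total_interest=$42.63
After 4 (year_end (apply 5% annual interest)): balance=$779.76 total_interest=$79.76
After 5 (month_end (apply 3% monthly interest)): balance=$803.15 total_interest=$103.15
After 6 (month_end (apply 3% monthly interest)): balance=$827.24 total_interest=$127.24
After 7 (deposit($200)): balance=$1027.24 total_interest=$127.24
After 8 (withdraw($50)): balance=$977.24 total_interest=$127.24
After 9 (month_end (apply 3% monthly interest)): balance=$1006.55 total_interest=$156.55

Answer: 1006.55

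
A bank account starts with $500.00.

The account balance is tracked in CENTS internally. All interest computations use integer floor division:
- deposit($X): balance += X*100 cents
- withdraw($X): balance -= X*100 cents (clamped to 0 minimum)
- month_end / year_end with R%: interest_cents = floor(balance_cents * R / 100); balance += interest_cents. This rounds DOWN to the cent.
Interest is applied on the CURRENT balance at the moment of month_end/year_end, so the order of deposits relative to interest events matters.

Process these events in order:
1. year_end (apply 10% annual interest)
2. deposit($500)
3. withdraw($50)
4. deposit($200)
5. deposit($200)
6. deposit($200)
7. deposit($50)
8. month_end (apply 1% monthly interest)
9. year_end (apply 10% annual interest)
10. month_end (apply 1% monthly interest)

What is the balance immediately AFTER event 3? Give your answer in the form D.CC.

After 1 (year_end (apply 10% annual interest)): balance=$550.00 total_interest=$50.00
After 2 (deposit($500)): balance=$1050.00 total_interest=$50.00
After 3 (withdraw($50)): balance=$1000.00 total_interest=$50.00

Answer: 1000.00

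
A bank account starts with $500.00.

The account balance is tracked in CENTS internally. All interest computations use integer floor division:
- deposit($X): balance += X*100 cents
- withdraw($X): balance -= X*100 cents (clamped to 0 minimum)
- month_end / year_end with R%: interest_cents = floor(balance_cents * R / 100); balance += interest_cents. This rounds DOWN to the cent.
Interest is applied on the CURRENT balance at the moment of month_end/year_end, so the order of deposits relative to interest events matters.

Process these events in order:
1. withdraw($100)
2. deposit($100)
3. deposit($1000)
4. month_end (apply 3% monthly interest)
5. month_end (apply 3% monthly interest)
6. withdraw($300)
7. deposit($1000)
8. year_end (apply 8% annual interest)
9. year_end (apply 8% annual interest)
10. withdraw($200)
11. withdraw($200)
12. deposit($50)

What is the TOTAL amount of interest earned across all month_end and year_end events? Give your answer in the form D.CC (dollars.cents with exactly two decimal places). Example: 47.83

After 1 (withdraw($100)): balance=$400.00 total_interest=$0.00
After 2 (deposit($100)): balance=$500.00 total_interest=$0.00
After 3 (deposit($1000)): balance=$1500.00 total_interest=$0.00
After 4 (month_end (apply 3% monthly interest)): balance=$1545.00 total_interest=$45.00
After 5 (month_end (apply 3% monthly interest)): balance=$1591.35 total_interest=$91.35
After 6 (withdraw($300)): balance=$1291.35 total_interest=$91.35
After 7 (deposit($1000)): balance=$2291.35 total_interest=$91.35
After 8 (year_end (apply 8% annual interest)): balance=$2474.65 total_interest=$274.65
After 9 (year_end (apply 8% annual interest)): balance=$2672.62 total_interest=$472.62
After 10 (withdraw($200)): balance=$2472.62 total_interest=$472.62
After 11 (withdraw($200)): balance=$2272.62 total_interest=$472.62
After 12 (deposit($50)): balance=$2322.62 total_interest=$472.62

Answer: 472.62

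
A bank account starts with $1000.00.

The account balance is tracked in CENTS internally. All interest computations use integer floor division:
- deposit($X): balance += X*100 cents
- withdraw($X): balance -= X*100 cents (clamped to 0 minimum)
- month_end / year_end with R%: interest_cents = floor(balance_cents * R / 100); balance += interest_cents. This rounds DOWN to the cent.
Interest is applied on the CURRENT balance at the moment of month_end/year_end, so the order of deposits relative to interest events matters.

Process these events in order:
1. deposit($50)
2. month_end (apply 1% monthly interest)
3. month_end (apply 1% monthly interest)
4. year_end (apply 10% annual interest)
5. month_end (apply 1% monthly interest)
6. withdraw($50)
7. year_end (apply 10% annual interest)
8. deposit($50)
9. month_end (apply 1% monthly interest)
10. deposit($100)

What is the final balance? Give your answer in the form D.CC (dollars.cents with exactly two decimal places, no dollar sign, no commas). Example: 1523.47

After 1 (deposit($50)): balance=$1050.00 total_interest=$0.00
After 2 (month_end (apply 1% monthly interest)): balance=$1060.50 total_interest=$10.50
After 3 (month_end (apply 1% monthly interest)): balance=$1071.10 total_interest=$21.10
After 4 (year_end (apply 10% annual interest)): balance=$1178.21 total_interest=$128.21
After 5 (month_end (apply 1% monthly interest)): balance=$1189.99 total_interest=$139.99
After 6 (withdraw($50)): balance=$1139.99 total_interest=$139.99
After 7 (year_end (apply 10% annual interest)): balance=$1253.98 total_interest=$253.98
After 8 (deposit($50)): balance=$1303.98 total_interest=$253.98
After 9 (month_end (apply 1% monthly interest)): balance=$1317.01 total_interest=$267.01
After 10 (deposit($100)): balance=$1417.01 total_interest=$267.01

Answer: 1417.01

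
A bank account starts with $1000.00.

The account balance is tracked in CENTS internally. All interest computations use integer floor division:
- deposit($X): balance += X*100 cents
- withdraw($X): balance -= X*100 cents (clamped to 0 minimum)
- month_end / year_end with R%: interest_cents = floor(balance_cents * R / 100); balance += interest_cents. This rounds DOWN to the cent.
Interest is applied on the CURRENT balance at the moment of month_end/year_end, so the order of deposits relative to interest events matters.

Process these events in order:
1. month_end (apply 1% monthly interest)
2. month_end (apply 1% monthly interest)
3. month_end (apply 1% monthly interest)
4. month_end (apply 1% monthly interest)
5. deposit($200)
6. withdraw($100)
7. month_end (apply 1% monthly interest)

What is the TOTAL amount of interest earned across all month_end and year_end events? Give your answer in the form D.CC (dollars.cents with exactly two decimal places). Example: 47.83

Answer: 52.00

Derivation:
After 1 (month_end (apply 1% monthly interest)): balance=$1010.00 total_interest=$10.00
After 2 (month_end (apply 1% monthly interest)): balance=$1020.10 total_interest=$20.10
After 3 (month_end (apply 1% monthly interest)): balance=$1030.30 total_interest=$30.30
After 4 (month_end (apply 1% monthly interest)): balance=$1040.60 total_interest=$40.60
After 5 (deposit($200)): balance=$1240.60 total_interest=$40.60
After 6 (withdraw($100)): balance=$1140.60 total_interest=$40.60
After 7 (month_end (apply 1% monthly interest)): balance=$1152.00 total_interest=$52.00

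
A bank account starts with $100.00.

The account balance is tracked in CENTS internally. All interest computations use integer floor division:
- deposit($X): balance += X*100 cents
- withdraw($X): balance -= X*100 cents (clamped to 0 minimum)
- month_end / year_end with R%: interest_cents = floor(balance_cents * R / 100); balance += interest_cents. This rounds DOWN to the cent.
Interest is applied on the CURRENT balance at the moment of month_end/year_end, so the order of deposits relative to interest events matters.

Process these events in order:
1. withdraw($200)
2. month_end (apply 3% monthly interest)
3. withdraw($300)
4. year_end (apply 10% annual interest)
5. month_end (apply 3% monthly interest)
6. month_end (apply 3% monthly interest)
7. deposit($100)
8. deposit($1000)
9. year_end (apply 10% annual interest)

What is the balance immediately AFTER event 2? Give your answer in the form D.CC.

Answer: 0.00

Derivation:
After 1 (withdraw($200)): balance=$0.00 total_interest=$0.00
After 2 (month_end (apply 3% monthly interest)): balance=$0.00 total_interest=$0.00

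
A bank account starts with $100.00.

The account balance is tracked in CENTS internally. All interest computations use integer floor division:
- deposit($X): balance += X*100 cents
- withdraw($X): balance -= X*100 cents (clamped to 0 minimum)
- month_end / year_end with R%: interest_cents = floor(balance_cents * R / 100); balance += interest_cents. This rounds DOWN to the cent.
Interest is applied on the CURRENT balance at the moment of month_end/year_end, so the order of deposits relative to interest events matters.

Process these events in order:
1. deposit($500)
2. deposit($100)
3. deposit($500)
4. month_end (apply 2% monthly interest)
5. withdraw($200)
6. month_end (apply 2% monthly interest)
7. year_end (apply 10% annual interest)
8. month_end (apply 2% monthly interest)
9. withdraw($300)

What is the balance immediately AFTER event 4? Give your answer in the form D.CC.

After 1 (deposit($500)): balance=$600.00 total_interest=$0.00
After 2 (deposit($100)): balance=$700.00 total_interest=$0.00
After 3 (deposit($500)): balance=$1200.00 total_interest=$0.00
After 4 (month_end (apply 2% monthly interest)): balance=$1224.00 total_interest=$24.00

Answer: 1224.00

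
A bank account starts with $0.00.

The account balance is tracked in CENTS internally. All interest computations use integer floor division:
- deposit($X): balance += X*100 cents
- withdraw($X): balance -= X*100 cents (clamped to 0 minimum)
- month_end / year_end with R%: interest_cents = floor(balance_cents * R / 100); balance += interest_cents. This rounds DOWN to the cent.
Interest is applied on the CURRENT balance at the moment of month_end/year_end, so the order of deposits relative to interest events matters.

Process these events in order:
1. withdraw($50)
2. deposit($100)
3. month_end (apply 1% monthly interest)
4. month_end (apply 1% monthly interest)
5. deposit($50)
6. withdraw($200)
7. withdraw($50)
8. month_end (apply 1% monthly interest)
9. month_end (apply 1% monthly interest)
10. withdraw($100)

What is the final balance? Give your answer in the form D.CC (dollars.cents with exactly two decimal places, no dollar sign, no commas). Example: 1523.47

Answer: 0.00

Derivation:
After 1 (withdraw($50)): balance=$0.00 total_interest=$0.00
After 2 (deposit($100)): balance=$100.00 total_interest=$0.00
After 3 (month_end (apply 1% monthly interest)): balance=$101.00 total_interest=$1.00
After 4 (month_end (apply 1% monthly interest)): balance=$102.01 total_interest=$2.01
After 5 (deposit($50)): balance=$152.01 total_interest=$2.01
After 6 (withdraw($200)): balance=$0.00 total_interest=$2.01
After 7 (withdraw($50)): balance=$0.00 total_interest=$2.01
After 8 (month_end (apply 1% monthly interest)): balance=$0.00 total_interest=$2.01
After 9 (month_end (apply 1% monthly interest)): balance=$0.00 total_interest=$2.01
After 10 (withdraw($100)): balance=$0.00 total_interest=$2.01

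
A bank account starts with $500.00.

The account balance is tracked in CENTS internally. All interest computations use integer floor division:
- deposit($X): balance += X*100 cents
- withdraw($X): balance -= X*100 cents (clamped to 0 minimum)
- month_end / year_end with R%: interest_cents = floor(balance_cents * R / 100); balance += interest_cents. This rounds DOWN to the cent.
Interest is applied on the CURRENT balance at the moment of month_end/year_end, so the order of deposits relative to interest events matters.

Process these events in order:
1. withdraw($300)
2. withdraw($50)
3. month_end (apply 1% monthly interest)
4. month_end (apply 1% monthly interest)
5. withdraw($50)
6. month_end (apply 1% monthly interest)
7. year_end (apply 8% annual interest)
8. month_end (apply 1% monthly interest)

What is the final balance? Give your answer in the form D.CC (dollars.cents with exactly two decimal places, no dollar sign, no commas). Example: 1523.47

After 1 (withdraw($300)): balance=$200.00 total_interest=$0.00
After 2 (withdraw($50)): balance=$150.00 total_interest=$0.00
After 3 (month_end (apply 1% monthly interest)): balance=$151.50 total_interest=$1.50
After 4 (month_end (apply 1% monthly interest)): balance=$153.01 total_interest=$3.01
After 5 (withdraw($50)): balance=$103.01 total_interest=$3.01
After 6 (month_end (apply 1% monthly interest)): balance=$104.04 total_interest=$4.04
After 7 (year_end (apply 8% annual interest)): balance=$112.36 total_interest=$12.36
After 8 (month_end (apply 1% monthly interest)): balance=$113.48 total_interest=$13.48

Answer: 113.48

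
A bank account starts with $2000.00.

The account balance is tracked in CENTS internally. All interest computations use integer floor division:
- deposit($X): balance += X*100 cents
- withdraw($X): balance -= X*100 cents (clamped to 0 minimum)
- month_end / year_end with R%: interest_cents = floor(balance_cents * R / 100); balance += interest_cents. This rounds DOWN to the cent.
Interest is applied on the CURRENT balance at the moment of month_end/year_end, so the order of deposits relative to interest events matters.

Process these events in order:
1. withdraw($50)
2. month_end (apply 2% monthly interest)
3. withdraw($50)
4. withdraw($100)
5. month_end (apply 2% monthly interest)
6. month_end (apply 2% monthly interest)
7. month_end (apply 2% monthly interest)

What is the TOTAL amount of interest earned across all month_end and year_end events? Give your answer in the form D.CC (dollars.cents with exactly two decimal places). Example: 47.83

After 1 (withdraw($50)): balance=$1950.00 total_interest=$0.00
After 2 (month_end (apply 2% monthly interest)): balance=$1989.00 total_interest=$39.00
After 3 (withdraw($50)): balance=$1939.00 total_interest=$39.00
After 4 (withdraw($100)): balance=$1839.00 total_interest=$39.00
After 5 (month_end (apply 2% monthly interest)): balance=$1875.78 total_interest=$75.78
After 6 (month_end (apply 2% monthly interest)): balance=$1913.29 total_interest=$113.29
After 7 (month_end (apply 2% monthly interest)): balance=$1951.55 total_interest=$151.55

Answer: 151.55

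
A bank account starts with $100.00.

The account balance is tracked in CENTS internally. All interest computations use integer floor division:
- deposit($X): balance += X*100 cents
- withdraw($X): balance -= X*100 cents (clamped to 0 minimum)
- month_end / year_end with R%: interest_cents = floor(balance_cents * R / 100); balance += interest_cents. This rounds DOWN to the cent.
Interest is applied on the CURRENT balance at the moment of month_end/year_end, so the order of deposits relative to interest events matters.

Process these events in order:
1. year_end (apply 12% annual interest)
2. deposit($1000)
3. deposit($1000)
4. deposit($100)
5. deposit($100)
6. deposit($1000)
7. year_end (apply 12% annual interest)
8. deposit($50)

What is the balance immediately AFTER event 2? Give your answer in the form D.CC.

Answer: 1112.00

Derivation:
After 1 (year_end (apply 12% annual interest)): balance=$112.00 total_interest=$12.00
After 2 (deposit($1000)): balance=$1112.00 total_interest=$12.00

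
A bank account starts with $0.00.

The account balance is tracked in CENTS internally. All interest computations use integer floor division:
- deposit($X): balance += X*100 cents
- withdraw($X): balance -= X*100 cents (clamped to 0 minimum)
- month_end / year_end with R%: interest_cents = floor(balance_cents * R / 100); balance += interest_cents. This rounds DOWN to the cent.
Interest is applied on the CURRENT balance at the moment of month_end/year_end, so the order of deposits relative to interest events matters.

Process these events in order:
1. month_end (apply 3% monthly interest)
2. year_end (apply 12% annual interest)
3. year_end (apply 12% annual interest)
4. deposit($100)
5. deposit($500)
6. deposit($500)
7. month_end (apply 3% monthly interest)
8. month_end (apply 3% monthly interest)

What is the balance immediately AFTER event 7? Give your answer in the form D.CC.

After 1 (month_end (apply 3% monthly interest)): balance=$0.00 total_interest=$0.00
After 2 (year_end (apply 12% annual interest)): balance=$0.00 total_interest=$0.00
After 3 (year_end (apply 12% annual interest)): balance=$0.00 total_interest=$0.00
After 4 (deposit($100)): balance=$100.00 total_interest=$0.00
After 5 (deposit($500)): balance=$600.00 total_interest=$0.00
After 6 (deposit($500)): balance=$1100.00 total_interest=$0.00
After 7 (month_end (apply 3% monthly interest)): balance=$1133.00 total_interest=$33.00

Answer: 1133.00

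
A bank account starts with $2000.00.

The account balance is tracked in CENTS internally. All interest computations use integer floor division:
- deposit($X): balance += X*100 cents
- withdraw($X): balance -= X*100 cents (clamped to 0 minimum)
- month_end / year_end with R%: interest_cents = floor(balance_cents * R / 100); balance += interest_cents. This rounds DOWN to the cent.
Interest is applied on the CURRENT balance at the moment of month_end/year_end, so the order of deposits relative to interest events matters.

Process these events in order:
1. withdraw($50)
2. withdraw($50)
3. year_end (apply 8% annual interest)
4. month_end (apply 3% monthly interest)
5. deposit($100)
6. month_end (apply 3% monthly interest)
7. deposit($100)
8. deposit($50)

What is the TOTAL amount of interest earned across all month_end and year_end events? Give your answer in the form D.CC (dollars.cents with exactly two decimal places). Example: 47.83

Answer: 279.96

Derivation:
After 1 (withdraw($50)): balance=$1950.00 total_interest=$0.00
After 2 (withdraw($50)): balance=$1900.00 total_interest=$0.00
After 3 (year_end (apply 8% annual interest)): balance=$2052.00 total_interest=$152.00
After 4 (month_end (apply 3% monthly interest)): balance=$2113.56 total_interest=$213.56
After 5 (deposit($100)): balance=$2213.56 total_interest=$213.56
After 6 (month_end (apply 3% monthly interest)): balance=$2279.96 total_interest=$279.96
After 7 (deposit($100)): balance=$2379.96 total_interest=$279.96
After 8 (deposit($50)): balance=$2429.96 total_interest=$279.96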